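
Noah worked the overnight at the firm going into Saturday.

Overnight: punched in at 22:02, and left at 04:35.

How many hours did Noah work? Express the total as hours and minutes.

Overnight: 22:02 → midnight = 1 h 58 min; midnight → 04:35 = 4 h 35 min; span 6 h 33 min

6 h 33 min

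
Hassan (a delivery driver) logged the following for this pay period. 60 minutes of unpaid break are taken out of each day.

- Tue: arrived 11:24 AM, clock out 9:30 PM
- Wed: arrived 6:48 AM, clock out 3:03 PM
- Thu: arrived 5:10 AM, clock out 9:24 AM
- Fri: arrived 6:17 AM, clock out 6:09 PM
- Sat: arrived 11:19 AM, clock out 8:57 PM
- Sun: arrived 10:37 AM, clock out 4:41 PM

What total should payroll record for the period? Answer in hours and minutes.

44 h 9 min

Tue: 11:24 AM–9:30 PM = 10 h 6 min; less 60 min break → 9 h 6 min
Wed: 6:48 AM–3:03 PM = 8 h 15 min; less 60 min break → 7 h 15 min
Thu: 5:10 AM–9:24 AM = 4 h 14 min; less 60 min break → 3 h 14 min
Fri: 6:17 AM–6:09 PM = 11 h 52 min; less 60 min break → 10 h 52 min
Sat: 11:19 AM–8:57 PM = 9 h 38 min; less 60 min break → 8 h 38 min
Sun: 10:37 AM–4:41 PM = 6 h 4 min; less 60 min break → 5 h 4 min
Total: 9 h 6 min + 7 h 15 min + 3 h 14 min + 10 h 52 min + 8 h 38 min + 5 h 4 min = 44 h 9 min.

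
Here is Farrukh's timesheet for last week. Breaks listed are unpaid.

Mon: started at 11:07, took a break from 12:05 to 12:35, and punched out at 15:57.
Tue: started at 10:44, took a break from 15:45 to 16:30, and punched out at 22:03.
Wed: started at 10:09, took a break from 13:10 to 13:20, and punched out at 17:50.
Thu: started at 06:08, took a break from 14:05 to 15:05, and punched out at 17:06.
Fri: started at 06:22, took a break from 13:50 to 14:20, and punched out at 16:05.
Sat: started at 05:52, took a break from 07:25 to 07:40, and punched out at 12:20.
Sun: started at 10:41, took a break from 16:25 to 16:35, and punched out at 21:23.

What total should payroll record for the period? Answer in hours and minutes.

Mon: 11:07–15:57 = 4 h 50 min; less 30 min break → 4 h 20 min
Tue: 10:44–22:03 = 11 h 19 min; less 45 min break → 10 h 34 min
Wed: 10:09–17:50 = 7 h 41 min; less 10 min break → 7 h 31 min
Thu: 06:08–17:06 = 10 h 58 min; less 60 min break → 9 h 58 min
Fri: 06:22–16:05 = 9 h 43 min; less 30 min break → 9 h 13 min
Sat: 05:52–12:20 = 6 h 28 min; less 15 min break → 6 h 13 min
Sun: 10:41–21:23 = 10 h 42 min; less 10 min break → 10 h 32 min
Total: 4 h 20 min + 10 h 34 min + 7 h 31 min + 9 h 58 min + 9 h 13 min + 6 h 13 min + 10 h 32 min = 58 h 21 min.

58 h 21 min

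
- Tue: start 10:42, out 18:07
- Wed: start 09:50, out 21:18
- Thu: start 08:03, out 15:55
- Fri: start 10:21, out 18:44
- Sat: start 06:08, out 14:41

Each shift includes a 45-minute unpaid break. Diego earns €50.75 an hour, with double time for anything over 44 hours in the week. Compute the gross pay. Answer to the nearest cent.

€2026.62

Tue: 10:42–18:07 = 7 h 25 min; less 45 min break → 6 h 40 min
Wed: 09:50–21:18 = 11 h 28 min; less 45 min break → 10 h 43 min
Thu: 08:03–15:55 = 7 h 52 min; less 45 min break → 7 h 7 min
Fri: 10:21–18:44 = 8 h 23 min; less 45 min break → 7 h 38 min
Sat: 06:08–14:41 = 8 h 33 min; less 45 min break → 7 h 48 min
Total worked: 39 h 56 min = 2396 min.
Regular 39 h 56 min = 2396 min at €50.75/h; overtime 0 h 0 min = 0 min at €101.50/h.
Pay = (2396 × €50.75 + 0 × €101.50) ÷ 60 = €2026.62.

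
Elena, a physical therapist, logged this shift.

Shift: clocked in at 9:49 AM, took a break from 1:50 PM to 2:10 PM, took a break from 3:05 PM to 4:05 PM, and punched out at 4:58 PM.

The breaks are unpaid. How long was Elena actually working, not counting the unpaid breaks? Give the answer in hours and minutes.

Shift: 9:49 AM–4:58 PM = 7 h 9 min; less 80 min break → 5 h 49 min

5 h 49 min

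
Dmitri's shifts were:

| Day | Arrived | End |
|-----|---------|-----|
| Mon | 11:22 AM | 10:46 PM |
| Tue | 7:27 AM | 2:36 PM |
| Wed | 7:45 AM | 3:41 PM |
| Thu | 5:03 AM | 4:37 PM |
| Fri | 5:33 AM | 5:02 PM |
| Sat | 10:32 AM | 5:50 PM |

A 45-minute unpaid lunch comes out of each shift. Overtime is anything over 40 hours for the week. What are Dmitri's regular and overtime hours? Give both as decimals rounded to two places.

Regular 40.00 hours, overtime 12.33 hours

Mon: 11:22 AM–10:46 PM = 11 h 24 min; less 45 min break → 10 h 39 min
Tue: 7:27 AM–2:36 PM = 7 h 9 min; less 45 min break → 6 h 24 min
Wed: 7:45 AM–3:41 PM = 7 h 56 min; less 45 min break → 7 h 11 min
Thu: 5:03 AM–4:37 PM = 11 h 34 min; less 45 min break → 10 h 49 min
Fri: 5:33 AM–5:02 PM = 11 h 29 min; less 45 min break → 10 h 44 min
Sat: 10:32 AM–5:50 PM = 7 h 18 min; less 45 min break → 6 h 33 min
Total worked: 52 h 20 min = 52.33 h.
Threshold 40 h → overtime 12 h 20 min, regular 40 h 0 min.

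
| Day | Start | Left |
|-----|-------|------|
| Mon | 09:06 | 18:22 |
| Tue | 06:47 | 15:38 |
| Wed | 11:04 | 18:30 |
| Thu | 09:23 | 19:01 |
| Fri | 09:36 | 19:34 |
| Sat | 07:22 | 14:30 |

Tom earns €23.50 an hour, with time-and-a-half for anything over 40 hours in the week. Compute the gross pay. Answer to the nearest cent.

€1372.99

Mon: 09:06–18:22 = 9 h 16 min
Tue: 06:47–15:38 = 8 h 51 min
Wed: 11:04–18:30 = 7 h 26 min
Thu: 09:23–19:01 = 9 h 38 min
Fri: 09:36–19:34 = 9 h 58 min
Sat: 07:22–14:30 = 7 h 8 min
Total worked: 52 h 17 min = 3137 min.
Regular 40 h 0 min = 2400 min at €23.50/h; overtime 12 h 17 min = 737 min at €35.25/h.
Pay = (2400 × €23.50 + 737 × €35.25) ÷ 60 = €1372.99.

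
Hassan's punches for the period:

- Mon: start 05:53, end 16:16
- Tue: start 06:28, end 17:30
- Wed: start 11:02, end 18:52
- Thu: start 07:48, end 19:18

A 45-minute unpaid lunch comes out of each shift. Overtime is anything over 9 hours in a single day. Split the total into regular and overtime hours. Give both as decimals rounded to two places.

Regular 34.08 hours, overtime 3.67 hours

Mon: 05:53–16:16 = 10 h 23 min; less 45 min break → 9 h 38 min
Tue: 06:28–17:30 = 11 h 2 min; less 45 min break → 10 h 17 min
Wed: 11:02–18:52 = 7 h 50 min; less 45 min break → 7 h 5 min
Thu: 07:48–19:18 = 11 h 30 min; less 45 min break → 10 h 45 min
Mon reg 9 h 0 min / OT 0 h 38 min; Tue reg 9 h 0 min / OT 1 h 17 min; Wed reg 7 h 5 min / OT 0 h 0 min; Thu reg 9 h 0 min / OT 1 h 45 min.
Totals: regular 34 h 5 min, overtime 3 h 40 min.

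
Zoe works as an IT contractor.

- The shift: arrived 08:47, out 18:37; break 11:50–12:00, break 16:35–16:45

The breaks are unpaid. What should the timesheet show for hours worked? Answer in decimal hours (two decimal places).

9.50 hours

The shift: 08:47–18:37 = 9 h 50 min; less 20 min break → 9 h 30 min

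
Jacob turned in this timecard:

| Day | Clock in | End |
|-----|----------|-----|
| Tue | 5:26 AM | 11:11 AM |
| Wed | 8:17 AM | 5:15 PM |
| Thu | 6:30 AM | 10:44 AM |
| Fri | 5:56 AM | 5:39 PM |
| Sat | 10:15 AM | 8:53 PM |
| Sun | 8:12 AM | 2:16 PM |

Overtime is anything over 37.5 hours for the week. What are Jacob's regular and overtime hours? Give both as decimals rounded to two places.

Tue: 5:26 AM–11:11 AM = 5 h 45 min
Wed: 8:17 AM–5:15 PM = 8 h 58 min
Thu: 6:30 AM–10:44 AM = 4 h 14 min
Fri: 5:56 AM–5:39 PM = 11 h 43 min
Sat: 10:15 AM–8:53 PM = 10 h 38 min
Sun: 8:12 AM–2:16 PM = 6 h 4 min
Total worked: 47 h 22 min = 47.37 h.
Threshold 37.5 h → overtime 9 h 52 min, regular 37 h 30 min.

Regular 37.50 hours, overtime 9.87 hours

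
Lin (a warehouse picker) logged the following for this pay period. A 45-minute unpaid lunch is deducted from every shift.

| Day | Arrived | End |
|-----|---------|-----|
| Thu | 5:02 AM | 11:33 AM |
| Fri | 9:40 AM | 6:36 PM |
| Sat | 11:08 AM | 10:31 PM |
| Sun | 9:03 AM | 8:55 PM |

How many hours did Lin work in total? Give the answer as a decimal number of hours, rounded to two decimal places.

Thu: 5:02 AM–11:33 AM = 6 h 31 min; less 45 min break → 5 h 46 min
Fri: 9:40 AM–6:36 PM = 8 h 56 min; less 45 min break → 8 h 11 min
Sat: 11:08 AM–10:31 PM = 11 h 23 min; less 45 min break → 10 h 38 min
Sun: 9:03 AM–8:55 PM = 11 h 52 min; less 45 min break → 11 h 7 min
Total: 5 h 46 min + 8 h 11 min + 10 h 38 min + 11 h 7 min = 35 h 42 min.

35.70 hours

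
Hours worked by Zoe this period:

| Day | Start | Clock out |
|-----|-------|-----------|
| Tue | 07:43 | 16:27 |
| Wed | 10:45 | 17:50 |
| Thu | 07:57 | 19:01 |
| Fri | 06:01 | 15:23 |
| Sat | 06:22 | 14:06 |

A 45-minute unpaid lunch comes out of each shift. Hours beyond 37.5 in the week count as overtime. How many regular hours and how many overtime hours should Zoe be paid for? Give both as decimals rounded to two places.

Tue: 07:43–16:27 = 8 h 44 min; less 45 min break → 7 h 59 min
Wed: 10:45–17:50 = 7 h 5 min; less 45 min break → 6 h 20 min
Thu: 07:57–19:01 = 11 h 4 min; less 45 min break → 10 h 19 min
Fri: 06:01–15:23 = 9 h 22 min; less 45 min break → 8 h 37 min
Sat: 06:22–14:06 = 7 h 44 min; less 45 min break → 6 h 59 min
Total worked: 40 h 14 min = 40.23 h.
Threshold 37.5 h → overtime 2 h 44 min, regular 37 h 30 min.

Regular 37.50 hours, overtime 2.73 hours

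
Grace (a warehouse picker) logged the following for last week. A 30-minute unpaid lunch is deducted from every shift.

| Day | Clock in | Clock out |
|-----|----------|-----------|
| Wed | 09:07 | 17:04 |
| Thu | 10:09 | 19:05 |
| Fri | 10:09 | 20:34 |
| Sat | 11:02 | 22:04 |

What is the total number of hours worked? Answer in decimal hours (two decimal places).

Wed: 09:07–17:04 = 7 h 57 min; less 30 min break → 7 h 27 min
Thu: 10:09–19:05 = 8 h 56 min; less 30 min break → 8 h 26 min
Fri: 10:09–20:34 = 10 h 25 min; less 30 min break → 9 h 55 min
Sat: 11:02–22:04 = 11 h 2 min; less 30 min break → 10 h 32 min
Total: 7 h 27 min + 8 h 26 min + 9 h 55 min + 10 h 32 min = 36 h 20 min.

36.33 hours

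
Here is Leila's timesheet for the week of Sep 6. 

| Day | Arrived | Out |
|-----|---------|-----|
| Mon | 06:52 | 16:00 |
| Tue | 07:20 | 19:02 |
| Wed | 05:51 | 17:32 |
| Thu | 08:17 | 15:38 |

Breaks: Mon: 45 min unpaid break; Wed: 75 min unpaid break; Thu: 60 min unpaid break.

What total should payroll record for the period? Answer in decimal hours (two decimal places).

Mon: 06:52–16:00 = 9 h 8 min; less 45 min break → 8 h 23 min
Tue: 07:20–19:02 = 11 h 42 min
Wed: 05:51–17:32 = 11 h 41 min; less 75 min break → 10 h 26 min
Thu: 08:17–15:38 = 7 h 21 min; less 60 min break → 6 h 21 min
Total: 8 h 23 min + 11 h 42 min + 10 h 26 min + 6 h 21 min = 36 h 52 min.

36.87 hours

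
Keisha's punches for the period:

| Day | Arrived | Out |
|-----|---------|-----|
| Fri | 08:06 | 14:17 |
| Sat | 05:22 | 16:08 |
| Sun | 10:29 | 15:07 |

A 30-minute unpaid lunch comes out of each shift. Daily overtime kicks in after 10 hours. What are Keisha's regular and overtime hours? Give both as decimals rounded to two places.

Regular 19.82 hours, overtime 0.27 hours

Fri: 08:06–14:17 = 6 h 11 min; less 30 min break → 5 h 41 min
Sat: 05:22–16:08 = 10 h 46 min; less 30 min break → 10 h 16 min
Sun: 10:29–15:07 = 4 h 38 min; less 30 min break → 4 h 8 min
Fri reg 5 h 41 min / OT 0 h 0 min; Sat reg 10 h 0 min / OT 0 h 16 min; Sun reg 4 h 8 min / OT 0 h 0 min.
Totals: regular 19 h 49 min, overtime 0 h 16 min.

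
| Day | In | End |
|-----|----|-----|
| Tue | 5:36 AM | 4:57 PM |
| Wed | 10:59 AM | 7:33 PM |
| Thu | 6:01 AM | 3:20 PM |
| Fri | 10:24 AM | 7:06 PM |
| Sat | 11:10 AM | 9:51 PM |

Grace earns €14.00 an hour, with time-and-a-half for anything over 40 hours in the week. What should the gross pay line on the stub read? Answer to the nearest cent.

€740.95

Tue: 5:36 AM–4:57 PM = 11 h 21 min
Wed: 10:59 AM–7:33 PM = 8 h 34 min
Thu: 6:01 AM–3:20 PM = 9 h 19 min
Fri: 10:24 AM–7:06 PM = 8 h 42 min
Sat: 11:10 AM–9:51 PM = 10 h 41 min
Total worked: 48 h 37 min = 2917 min.
Regular 40 h 0 min = 2400 min at €14.00/h; overtime 8 h 37 min = 517 min at €21.00/h.
Pay = (2400 × €14.00 + 517 × €21.00) ÷ 60 = €740.95.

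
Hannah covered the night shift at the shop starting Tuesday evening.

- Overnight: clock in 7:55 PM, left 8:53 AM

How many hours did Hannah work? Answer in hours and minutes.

12 h 58 min

Overnight: 7:55 PM → midnight = 4 h 5 min; midnight → 8:53 AM = 8 h 53 min; span 12 h 58 min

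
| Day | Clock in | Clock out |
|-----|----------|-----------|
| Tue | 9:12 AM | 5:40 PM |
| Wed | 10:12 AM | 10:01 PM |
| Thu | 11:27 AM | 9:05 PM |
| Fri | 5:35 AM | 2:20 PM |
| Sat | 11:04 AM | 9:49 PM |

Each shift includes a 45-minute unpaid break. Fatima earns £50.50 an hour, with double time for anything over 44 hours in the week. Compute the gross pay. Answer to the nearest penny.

Tue: 9:12 AM–5:40 PM = 8 h 28 min; less 45 min break → 7 h 43 min
Wed: 10:12 AM–10:01 PM = 11 h 49 min; less 45 min break → 11 h 4 min
Thu: 11:27 AM–9:05 PM = 9 h 38 min; less 45 min break → 8 h 53 min
Fri: 5:35 AM–2:20 PM = 8 h 45 min; less 45 min break → 8 h 0 min
Sat: 11:04 AM–9:49 PM = 10 h 45 min; less 45 min break → 10 h 0 min
Total worked: 45 h 40 min = 2740 min.
Regular 44 h 0 min = 2640 min at £50.50/h; overtime 1 h 40 min = 100 min at £101.00/h.
Pay = (2640 × £50.50 + 100 × £101.00) ÷ 60 = £2390.33.

£2390.33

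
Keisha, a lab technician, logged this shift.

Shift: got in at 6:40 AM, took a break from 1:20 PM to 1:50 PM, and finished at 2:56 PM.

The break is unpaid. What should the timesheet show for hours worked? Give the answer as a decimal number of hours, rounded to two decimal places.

7.77 hours

Shift: 6:40 AM–2:56 PM = 8 h 16 min; less 30 min break → 7 h 46 min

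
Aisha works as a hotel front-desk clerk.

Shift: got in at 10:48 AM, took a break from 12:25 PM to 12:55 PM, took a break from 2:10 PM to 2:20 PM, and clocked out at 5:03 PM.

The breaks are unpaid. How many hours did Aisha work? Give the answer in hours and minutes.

5 h 35 min

Shift: 10:48 AM–5:03 PM = 6 h 15 min; less 40 min break → 5 h 35 min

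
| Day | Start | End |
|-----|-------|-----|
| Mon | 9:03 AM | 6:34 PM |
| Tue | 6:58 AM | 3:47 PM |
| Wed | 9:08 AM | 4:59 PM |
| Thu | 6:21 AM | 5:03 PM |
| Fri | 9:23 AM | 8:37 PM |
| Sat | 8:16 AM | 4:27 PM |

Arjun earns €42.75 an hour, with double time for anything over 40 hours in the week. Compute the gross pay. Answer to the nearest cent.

Mon: 9:03 AM–6:34 PM = 9 h 31 min
Tue: 6:58 AM–3:47 PM = 8 h 49 min
Wed: 9:08 AM–4:59 PM = 7 h 51 min
Thu: 6:21 AM–5:03 PM = 10 h 42 min
Fri: 9:23 AM–8:37 PM = 11 h 14 min
Sat: 8:16 AM–4:27 PM = 8 h 11 min
Total worked: 56 h 18 min = 3378 min.
Regular 40 h 0 min = 2400 min at €42.75/h; overtime 16 h 18 min = 978 min at €85.50/h.
Pay = (2400 × €42.75 + 978 × €85.50) ÷ 60 = €3103.65.

€3103.65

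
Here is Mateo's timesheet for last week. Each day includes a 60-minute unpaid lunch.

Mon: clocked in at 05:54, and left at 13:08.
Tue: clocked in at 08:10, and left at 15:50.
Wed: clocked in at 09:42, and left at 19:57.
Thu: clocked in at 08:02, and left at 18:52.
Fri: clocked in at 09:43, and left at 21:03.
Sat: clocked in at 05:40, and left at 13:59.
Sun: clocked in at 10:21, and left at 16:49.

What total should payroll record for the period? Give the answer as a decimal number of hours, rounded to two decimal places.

Mon: 05:54–13:08 = 7 h 14 min; less 60 min break → 6 h 14 min
Tue: 08:10–15:50 = 7 h 40 min; less 60 min break → 6 h 40 min
Wed: 09:42–19:57 = 10 h 15 min; less 60 min break → 9 h 15 min
Thu: 08:02–18:52 = 10 h 50 min; less 60 min break → 9 h 50 min
Fri: 09:43–21:03 = 11 h 20 min; less 60 min break → 10 h 20 min
Sat: 05:40–13:59 = 8 h 19 min; less 60 min break → 7 h 19 min
Sun: 10:21–16:49 = 6 h 28 min; less 60 min break → 5 h 28 min
Total: 6 h 14 min + 6 h 40 min + 9 h 15 min + 9 h 50 min + 10 h 20 min + 7 h 19 min + 5 h 28 min = 55 h 6 min.

55.10 hours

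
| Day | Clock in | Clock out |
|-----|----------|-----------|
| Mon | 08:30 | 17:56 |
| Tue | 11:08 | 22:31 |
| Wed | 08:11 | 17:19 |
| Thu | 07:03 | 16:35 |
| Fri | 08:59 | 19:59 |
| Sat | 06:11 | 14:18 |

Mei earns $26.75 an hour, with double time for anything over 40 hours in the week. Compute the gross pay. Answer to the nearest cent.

Mon: 08:30–17:56 = 9 h 26 min
Tue: 11:08–22:31 = 11 h 23 min
Wed: 08:11–17:19 = 9 h 8 min
Thu: 07:03–16:35 = 9 h 32 min
Fri: 08:59–19:59 = 11 h 0 min
Sat: 06:11–14:18 = 8 h 7 min
Total worked: 58 h 36 min = 3516 min.
Regular 40 h 0 min = 2400 min at $26.75/h; overtime 18 h 36 min = 1116 min at $53.50/h.
Pay = (2400 × $26.75 + 1116 × $53.50) ÷ 60 = $2065.10.

$2065.10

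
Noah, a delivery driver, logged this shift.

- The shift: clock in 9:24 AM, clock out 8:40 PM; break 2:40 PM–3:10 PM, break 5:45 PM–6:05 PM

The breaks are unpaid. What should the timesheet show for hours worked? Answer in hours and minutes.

The shift: 9:24 AM–8:40 PM = 11 h 16 min; less 50 min break → 10 h 26 min

10 h 26 min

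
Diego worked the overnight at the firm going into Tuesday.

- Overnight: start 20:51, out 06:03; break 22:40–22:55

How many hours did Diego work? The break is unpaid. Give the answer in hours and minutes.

8 h 57 min

Overnight: 20:51 → midnight = 3 h 9 min; midnight → 06:03 = 6 h 3 min; span 9 h 12 min; less 15 min break → 8 h 57 min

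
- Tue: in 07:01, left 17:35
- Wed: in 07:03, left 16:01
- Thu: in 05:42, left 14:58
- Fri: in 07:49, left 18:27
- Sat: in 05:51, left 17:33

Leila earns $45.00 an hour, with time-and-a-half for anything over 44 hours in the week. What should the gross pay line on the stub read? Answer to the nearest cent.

Tue: 07:01–17:35 = 10 h 34 min
Wed: 07:03–16:01 = 8 h 58 min
Thu: 05:42–14:58 = 9 h 16 min
Fri: 07:49–18:27 = 10 h 38 min
Sat: 05:51–17:33 = 11 h 42 min
Total worked: 51 h 8 min = 3068 min.
Regular 44 h 0 min = 2640 min at $45.00/h; overtime 7 h 8 min = 428 min at $67.50/h.
Pay = (2640 × $45.00 + 428 × $67.50) ÷ 60 = $2461.50.

$2461.50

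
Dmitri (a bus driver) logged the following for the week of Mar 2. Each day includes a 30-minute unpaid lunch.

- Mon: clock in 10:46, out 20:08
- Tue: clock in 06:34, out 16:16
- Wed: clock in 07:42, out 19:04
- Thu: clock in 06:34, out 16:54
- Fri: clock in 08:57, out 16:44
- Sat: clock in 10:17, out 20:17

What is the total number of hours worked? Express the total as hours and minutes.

55 h 33 min

Mon: 10:46–20:08 = 9 h 22 min; less 30 min break → 8 h 52 min
Tue: 06:34–16:16 = 9 h 42 min; less 30 min break → 9 h 12 min
Wed: 07:42–19:04 = 11 h 22 min; less 30 min break → 10 h 52 min
Thu: 06:34–16:54 = 10 h 20 min; less 30 min break → 9 h 50 min
Fri: 08:57–16:44 = 7 h 47 min; less 30 min break → 7 h 17 min
Sat: 10:17–20:17 = 10 h 0 min; less 30 min break → 9 h 30 min
Total: 8 h 52 min + 9 h 12 min + 10 h 52 min + 9 h 50 min + 7 h 17 min + 9 h 30 min = 55 h 33 min.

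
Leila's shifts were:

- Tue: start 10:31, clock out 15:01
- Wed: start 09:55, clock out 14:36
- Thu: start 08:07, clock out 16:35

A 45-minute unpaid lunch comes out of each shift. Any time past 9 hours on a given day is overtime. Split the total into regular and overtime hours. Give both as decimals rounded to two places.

Tue: 10:31–15:01 = 4 h 30 min; less 45 min break → 3 h 45 min
Wed: 09:55–14:36 = 4 h 41 min; less 45 min break → 3 h 56 min
Thu: 08:07–16:35 = 8 h 28 min; less 45 min break → 7 h 43 min
Tue reg 3 h 45 min / OT 0 h 0 min; Wed reg 3 h 56 min / OT 0 h 0 min; Thu reg 7 h 43 min / OT 0 h 0 min.
Totals: regular 15 h 24 min, overtime 0 h 0 min.

Regular 15.40 hours, overtime 0.00 hours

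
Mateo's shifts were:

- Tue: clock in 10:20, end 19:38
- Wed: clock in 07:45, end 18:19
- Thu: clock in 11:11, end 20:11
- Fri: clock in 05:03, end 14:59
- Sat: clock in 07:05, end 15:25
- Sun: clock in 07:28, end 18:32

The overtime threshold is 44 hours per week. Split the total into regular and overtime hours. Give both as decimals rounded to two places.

Regular 44.00 hours, overtime 14.20 hours

Tue: 10:20–19:38 = 9 h 18 min
Wed: 07:45–18:19 = 10 h 34 min
Thu: 11:11–20:11 = 9 h 0 min
Fri: 05:03–14:59 = 9 h 56 min
Sat: 07:05–15:25 = 8 h 20 min
Sun: 07:28–18:32 = 11 h 4 min
Total worked: 58 h 12 min = 58.20 h.
Threshold 44 h → overtime 14 h 12 min, regular 44 h 0 min.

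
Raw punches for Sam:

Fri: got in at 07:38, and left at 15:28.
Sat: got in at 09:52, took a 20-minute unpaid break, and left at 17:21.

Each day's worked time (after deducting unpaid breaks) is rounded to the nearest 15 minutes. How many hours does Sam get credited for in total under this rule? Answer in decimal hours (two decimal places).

15.00 hours

Fri: 07:38–15:28 = 7 h 50 min → rounds to 7 h 45 min
Sat: 09:52–17:21 = 7 h 29 min − 20 min = 7 h 9 min → rounds to 7 h 15 min
Total credited: 15 h 0 min.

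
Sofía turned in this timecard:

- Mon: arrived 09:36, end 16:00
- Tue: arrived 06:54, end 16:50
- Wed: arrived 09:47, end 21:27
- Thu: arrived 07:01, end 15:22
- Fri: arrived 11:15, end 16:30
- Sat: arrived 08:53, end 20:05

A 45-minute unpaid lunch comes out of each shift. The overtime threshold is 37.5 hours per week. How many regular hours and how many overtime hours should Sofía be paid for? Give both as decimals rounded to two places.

Regular 37.50 hours, overtime 10.80 hours

Mon: 09:36–16:00 = 6 h 24 min; less 45 min break → 5 h 39 min
Tue: 06:54–16:50 = 9 h 56 min; less 45 min break → 9 h 11 min
Wed: 09:47–21:27 = 11 h 40 min; less 45 min break → 10 h 55 min
Thu: 07:01–15:22 = 8 h 21 min; less 45 min break → 7 h 36 min
Fri: 11:15–16:30 = 5 h 15 min; less 45 min break → 4 h 30 min
Sat: 08:53–20:05 = 11 h 12 min; less 45 min break → 10 h 27 min
Total worked: 48 h 18 min = 48.30 h.
Threshold 37.5 h → overtime 10 h 48 min, regular 37 h 30 min.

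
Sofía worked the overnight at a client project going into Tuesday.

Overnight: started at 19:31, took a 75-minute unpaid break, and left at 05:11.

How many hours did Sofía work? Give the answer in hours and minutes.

Overnight: 19:31 → midnight = 4 h 29 min; midnight → 05:11 = 5 h 11 min; span 9 h 40 min; less 75 min break → 8 h 25 min

8 h 25 min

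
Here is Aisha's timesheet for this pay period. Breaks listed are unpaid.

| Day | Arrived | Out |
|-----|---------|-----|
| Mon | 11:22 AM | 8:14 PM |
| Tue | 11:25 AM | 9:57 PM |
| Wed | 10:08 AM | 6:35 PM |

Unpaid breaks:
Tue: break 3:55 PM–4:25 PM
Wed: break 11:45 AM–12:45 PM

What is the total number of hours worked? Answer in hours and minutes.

Mon: 11:22 AM–8:14 PM = 8 h 52 min
Tue: 11:25 AM–9:57 PM = 10 h 32 min; less 30 min break → 10 h 2 min
Wed: 10:08 AM–6:35 PM = 8 h 27 min; less 60 min break → 7 h 27 min
Total: 8 h 52 min + 10 h 2 min + 7 h 27 min = 26 h 21 min.

26 h 21 min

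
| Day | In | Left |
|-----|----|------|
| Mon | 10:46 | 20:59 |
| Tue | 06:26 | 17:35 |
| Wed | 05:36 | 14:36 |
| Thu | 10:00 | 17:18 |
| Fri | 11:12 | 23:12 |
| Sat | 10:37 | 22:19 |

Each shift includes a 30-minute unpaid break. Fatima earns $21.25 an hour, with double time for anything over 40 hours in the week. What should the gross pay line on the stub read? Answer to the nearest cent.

$1630.58

Mon: 10:46–20:59 = 10 h 13 min; less 30 min break → 9 h 43 min
Tue: 06:26–17:35 = 11 h 9 min; less 30 min break → 10 h 39 min
Wed: 05:36–14:36 = 9 h 0 min; less 30 min break → 8 h 30 min
Thu: 10:00–17:18 = 7 h 18 min; less 30 min break → 6 h 48 min
Fri: 11:12–23:12 = 12 h 0 min; less 30 min break → 11 h 30 min
Sat: 10:37–22:19 = 11 h 42 min; less 30 min break → 11 h 12 min
Total worked: 58 h 22 min = 3502 min.
Regular 40 h 0 min = 2400 min at $21.25/h; overtime 18 h 22 min = 1102 min at $42.50/h.
Pay = (2400 × $21.25 + 1102 × $42.50) ÷ 60 = $1630.58.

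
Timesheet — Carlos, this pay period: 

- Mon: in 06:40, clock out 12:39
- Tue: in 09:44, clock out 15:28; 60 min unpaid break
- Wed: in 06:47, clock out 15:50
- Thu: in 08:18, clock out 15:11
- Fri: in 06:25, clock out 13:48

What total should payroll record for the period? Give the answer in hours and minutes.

34 h 2 min

Mon: 06:40–12:39 = 5 h 59 min
Tue: 09:44–15:28 = 5 h 44 min; less 60 min break → 4 h 44 min
Wed: 06:47–15:50 = 9 h 3 min
Thu: 08:18–15:11 = 6 h 53 min
Fri: 06:25–13:48 = 7 h 23 min
Total: 5 h 59 min + 4 h 44 min + 9 h 3 min + 6 h 53 min + 7 h 23 min = 34 h 2 min.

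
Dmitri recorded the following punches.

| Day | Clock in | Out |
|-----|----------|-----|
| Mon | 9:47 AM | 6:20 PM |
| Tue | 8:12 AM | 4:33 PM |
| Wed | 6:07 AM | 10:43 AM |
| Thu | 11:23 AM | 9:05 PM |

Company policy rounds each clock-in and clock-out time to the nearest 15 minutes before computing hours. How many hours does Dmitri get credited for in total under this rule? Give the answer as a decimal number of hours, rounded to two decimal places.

31.00 hours

Mon: in 9:47 AM→9:45 AM, out 6:20 PM→6:15 PM; 8 h 30 min
Tue: in 8:12 AM→8:15 AM, out 4:33 PM→4:30 PM; 8 h 15 min
Wed: in 6:07 AM→6:00 AM, out 10:43 AM→10:45 AM; 4 h 45 min
Thu: in 11:23 AM→11:30 AM, out 9:05 PM→9:00 PM; 9 h 30 min
Total credited: 31 h 0 min.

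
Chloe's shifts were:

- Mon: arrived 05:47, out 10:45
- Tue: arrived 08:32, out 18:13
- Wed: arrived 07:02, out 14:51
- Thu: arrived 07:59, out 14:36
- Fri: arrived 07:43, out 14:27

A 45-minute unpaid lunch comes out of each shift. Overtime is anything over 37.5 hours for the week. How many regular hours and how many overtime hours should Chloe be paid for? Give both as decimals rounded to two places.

Regular 32.07 hours, overtime 0.00 hours

Mon: 05:47–10:45 = 4 h 58 min; less 45 min break → 4 h 13 min
Tue: 08:32–18:13 = 9 h 41 min; less 45 min break → 8 h 56 min
Wed: 07:02–14:51 = 7 h 49 min; less 45 min break → 7 h 4 min
Thu: 07:59–14:36 = 6 h 37 min; less 45 min break → 5 h 52 min
Fri: 07:43–14:27 = 6 h 44 min; less 45 min break → 5 h 59 min
Total worked: 32 h 4 min = 32.07 h.
Threshold 37.5 h → overtime 0 h 0 min, regular 32 h 4 min.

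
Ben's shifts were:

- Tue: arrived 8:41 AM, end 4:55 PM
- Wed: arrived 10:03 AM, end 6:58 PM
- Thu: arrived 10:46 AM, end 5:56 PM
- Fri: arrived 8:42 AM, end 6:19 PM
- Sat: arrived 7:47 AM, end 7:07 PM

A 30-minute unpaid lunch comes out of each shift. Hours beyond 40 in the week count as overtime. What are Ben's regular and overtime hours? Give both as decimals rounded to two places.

Regular 40.00 hours, overtime 2.77 hours

Tue: 8:41 AM–4:55 PM = 8 h 14 min; less 30 min break → 7 h 44 min
Wed: 10:03 AM–6:58 PM = 8 h 55 min; less 30 min break → 8 h 25 min
Thu: 10:46 AM–5:56 PM = 7 h 10 min; less 30 min break → 6 h 40 min
Fri: 8:42 AM–6:19 PM = 9 h 37 min; less 30 min break → 9 h 7 min
Sat: 7:47 AM–7:07 PM = 11 h 20 min; less 30 min break → 10 h 50 min
Total worked: 42 h 46 min = 42.77 h.
Threshold 40 h → overtime 2 h 46 min, regular 40 h 0 min.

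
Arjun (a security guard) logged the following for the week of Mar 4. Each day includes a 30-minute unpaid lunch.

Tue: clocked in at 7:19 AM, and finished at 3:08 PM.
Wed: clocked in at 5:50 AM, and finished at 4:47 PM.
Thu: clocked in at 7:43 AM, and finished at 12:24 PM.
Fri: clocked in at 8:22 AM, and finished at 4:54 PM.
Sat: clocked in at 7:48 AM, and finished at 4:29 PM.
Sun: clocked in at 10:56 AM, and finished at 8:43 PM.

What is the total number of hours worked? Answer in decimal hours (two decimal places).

Tue: 7:19 AM–3:08 PM = 7 h 49 min; less 30 min break → 7 h 19 min
Wed: 5:50 AM–4:47 PM = 10 h 57 min; less 30 min break → 10 h 27 min
Thu: 7:43 AM–12:24 PM = 4 h 41 min; less 30 min break → 4 h 11 min
Fri: 8:22 AM–4:54 PM = 8 h 32 min; less 30 min break → 8 h 2 min
Sat: 7:48 AM–4:29 PM = 8 h 41 min; less 30 min break → 8 h 11 min
Sun: 10:56 AM–8:43 PM = 9 h 47 min; less 30 min break → 9 h 17 min
Total: 7 h 19 min + 10 h 27 min + 4 h 11 min + 8 h 2 min + 8 h 11 min + 9 h 17 min = 47 h 27 min.

47.45 hours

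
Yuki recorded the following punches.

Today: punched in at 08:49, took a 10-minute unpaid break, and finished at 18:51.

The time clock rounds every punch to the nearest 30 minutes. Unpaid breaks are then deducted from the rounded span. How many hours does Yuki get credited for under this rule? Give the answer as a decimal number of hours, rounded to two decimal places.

9.83 hours

Today: in 08:49→09:00, out 18:51→19:00; 10 h 0 min − 10 min = 9 h 50 min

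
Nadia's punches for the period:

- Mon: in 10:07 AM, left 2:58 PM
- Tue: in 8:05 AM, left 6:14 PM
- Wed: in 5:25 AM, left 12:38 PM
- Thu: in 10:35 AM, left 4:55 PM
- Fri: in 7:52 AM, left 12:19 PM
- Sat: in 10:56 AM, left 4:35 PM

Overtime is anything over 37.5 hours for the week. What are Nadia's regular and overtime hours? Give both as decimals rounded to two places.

Mon: 10:07 AM–2:58 PM = 4 h 51 min
Tue: 8:05 AM–6:14 PM = 10 h 9 min
Wed: 5:25 AM–12:38 PM = 7 h 13 min
Thu: 10:35 AM–4:55 PM = 6 h 20 min
Fri: 7:52 AM–12:19 PM = 4 h 27 min
Sat: 10:56 AM–4:35 PM = 5 h 39 min
Total worked: 38 h 39 min = 38.65 h.
Threshold 37.5 h → overtime 1 h 9 min, regular 37 h 30 min.

Regular 37.50 hours, overtime 1.15 hours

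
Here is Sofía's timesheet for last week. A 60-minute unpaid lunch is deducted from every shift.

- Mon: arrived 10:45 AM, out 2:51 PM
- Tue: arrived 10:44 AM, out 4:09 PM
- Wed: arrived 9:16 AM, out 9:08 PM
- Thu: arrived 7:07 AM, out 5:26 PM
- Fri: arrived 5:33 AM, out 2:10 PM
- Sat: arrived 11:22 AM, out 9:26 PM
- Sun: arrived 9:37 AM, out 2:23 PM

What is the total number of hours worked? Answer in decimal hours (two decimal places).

48.15 hours

Mon: 10:45 AM–2:51 PM = 4 h 6 min; less 60 min break → 3 h 6 min
Tue: 10:44 AM–4:09 PM = 5 h 25 min; less 60 min break → 4 h 25 min
Wed: 9:16 AM–9:08 PM = 11 h 52 min; less 60 min break → 10 h 52 min
Thu: 7:07 AM–5:26 PM = 10 h 19 min; less 60 min break → 9 h 19 min
Fri: 5:33 AM–2:10 PM = 8 h 37 min; less 60 min break → 7 h 37 min
Sat: 11:22 AM–9:26 PM = 10 h 4 min; less 60 min break → 9 h 4 min
Sun: 9:37 AM–2:23 PM = 4 h 46 min; less 60 min break → 3 h 46 min
Total: 3 h 6 min + 4 h 25 min + 10 h 52 min + 9 h 19 min + 7 h 37 min + 9 h 4 min + 3 h 46 min = 48 h 9 min.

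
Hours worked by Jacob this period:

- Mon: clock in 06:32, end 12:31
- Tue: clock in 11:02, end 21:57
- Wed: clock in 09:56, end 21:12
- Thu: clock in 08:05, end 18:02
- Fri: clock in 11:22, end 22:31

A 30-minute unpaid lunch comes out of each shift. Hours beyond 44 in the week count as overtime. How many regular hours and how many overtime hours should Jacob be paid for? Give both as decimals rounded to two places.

Regular 44.00 hours, overtime 2.77 hours

Mon: 06:32–12:31 = 5 h 59 min; less 30 min break → 5 h 29 min
Tue: 11:02–21:57 = 10 h 55 min; less 30 min break → 10 h 25 min
Wed: 09:56–21:12 = 11 h 16 min; less 30 min break → 10 h 46 min
Thu: 08:05–18:02 = 9 h 57 min; less 30 min break → 9 h 27 min
Fri: 11:22–22:31 = 11 h 9 min; less 30 min break → 10 h 39 min
Total worked: 46 h 46 min = 46.77 h.
Threshold 44 h → overtime 2 h 46 min, regular 44 h 0 min.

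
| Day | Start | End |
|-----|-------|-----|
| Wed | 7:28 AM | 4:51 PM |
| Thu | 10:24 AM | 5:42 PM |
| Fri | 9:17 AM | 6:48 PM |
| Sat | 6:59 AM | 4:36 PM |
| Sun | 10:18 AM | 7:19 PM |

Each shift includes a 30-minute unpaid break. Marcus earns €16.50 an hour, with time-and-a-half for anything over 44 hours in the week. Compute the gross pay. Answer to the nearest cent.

Wed: 7:28 AM–4:51 PM = 9 h 23 min; less 30 min break → 8 h 53 min
Thu: 10:24 AM–5:42 PM = 7 h 18 min; less 30 min break → 6 h 48 min
Fri: 9:17 AM–6:48 PM = 9 h 31 min; less 30 min break → 9 h 1 min
Sat: 6:59 AM–4:36 PM = 9 h 37 min; less 30 min break → 9 h 7 min
Sun: 10:18 AM–7:19 PM = 9 h 1 min; less 30 min break → 8 h 31 min
Total worked: 42 h 20 min = 2540 min.
Regular 42 h 20 min = 2540 min at €16.50/h; overtime 0 h 0 min = 0 min at €24.75/h.
Pay = (2540 × €16.50 + 0 × €24.75) ÷ 60 = €698.50.

€698.50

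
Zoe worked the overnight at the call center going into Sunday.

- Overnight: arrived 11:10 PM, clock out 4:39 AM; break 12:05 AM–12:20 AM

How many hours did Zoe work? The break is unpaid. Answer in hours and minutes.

5 h 14 min

Overnight: 11:10 PM → midnight = 0 h 50 min; midnight → 4:39 AM = 4 h 39 min; span 5 h 29 min; less 15 min break → 5 h 14 min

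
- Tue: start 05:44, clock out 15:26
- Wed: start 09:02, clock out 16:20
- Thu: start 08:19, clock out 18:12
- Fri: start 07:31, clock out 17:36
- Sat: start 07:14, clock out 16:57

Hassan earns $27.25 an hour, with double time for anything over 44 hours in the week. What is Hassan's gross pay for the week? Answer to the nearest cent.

$1345.24

Tue: 05:44–15:26 = 9 h 42 min
Wed: 09:02–16:20 = 7 h 18 min
Thu: 08:19–18:12 = 9 h 53 min
Fri: 07:31–17:36 = 10 h 5 min
Sat: 07:14–16:57 = 9 h 43 min
Total worked: 46 h 41 min = 2801 min.
Regular 44 h 0 min = 2640 min at $27.25/h; overtime 2 h 41 min = 161 min at $54.50/h.
Pay = (2640 × $27.25 + 161 × $54.50) ÷ 60 = $1345.24.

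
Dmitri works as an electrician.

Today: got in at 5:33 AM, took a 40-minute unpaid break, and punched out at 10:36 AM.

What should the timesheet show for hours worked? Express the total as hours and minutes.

4 h 23 min

Today: 5:33 AM–10:36 AM = 5 h 3 min; less 40 min break → 4 h 23 min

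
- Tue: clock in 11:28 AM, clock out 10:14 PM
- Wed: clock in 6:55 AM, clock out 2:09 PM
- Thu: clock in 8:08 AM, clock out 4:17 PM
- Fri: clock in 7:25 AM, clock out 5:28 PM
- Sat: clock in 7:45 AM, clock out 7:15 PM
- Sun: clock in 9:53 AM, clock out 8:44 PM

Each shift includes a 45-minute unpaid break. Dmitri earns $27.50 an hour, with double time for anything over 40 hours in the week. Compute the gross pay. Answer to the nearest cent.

$1872.75

Tue: 11:28 AM–10:14 PM = 10 h 46 min; less 45 min break → 10 h 1 min
Wed: 6:55 AM–2:09 PM = 7 h 14 min; less 45 min break → 6 h 29 min
Thu: 8:08 AM–4:17 PM = 8 h 9 min; less 45 min break → 7 h 24 min
Fri: 7:25 AM–5:28 PM = 10 h 3 min; less 45 min break → 9 h 18 min
Sat: 7:45 AM–7:15 PM = 11 h 30 min; less 45 min break → 10 h 45 min
Sun: 9:53 AM–8:44 PM = 10 h 51 min; less 45 min break → 10 h 6 min
Total worked: 54 h 3 min = 3243 min.
Regular 40 h 0 min = 2400 min at $27.50/h; overtime 14 h 3 min = 843 min at $55.00/h.
Pay = (2400 × $27.50 + 843 × $55.00) ÷ 60 = $1872.75.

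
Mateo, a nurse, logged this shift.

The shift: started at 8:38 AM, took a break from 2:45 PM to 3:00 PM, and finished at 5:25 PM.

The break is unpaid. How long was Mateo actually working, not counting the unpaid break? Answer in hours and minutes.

8 h 32 min

The shift: 8:38 AM–5:25 PM = 8 h 47 min; less 15 min break → 8 h 32 min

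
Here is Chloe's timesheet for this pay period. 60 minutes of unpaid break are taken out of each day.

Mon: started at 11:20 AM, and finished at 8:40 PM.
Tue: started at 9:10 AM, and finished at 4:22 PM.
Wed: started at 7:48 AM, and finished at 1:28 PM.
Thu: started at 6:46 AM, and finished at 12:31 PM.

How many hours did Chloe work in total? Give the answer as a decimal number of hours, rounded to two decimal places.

Mon: 11:20 AM–8:40 PM = 9 h 20 min; less 60 min break → 8 h 20 min
Tue: 9:10 AM–4:22 PM = 7 h 12 min; less 60 min break → 6 h 12 min
Wed: 7:48 AM–1:28 PM = 5 h 40 min; less 60 min break → 4 h 40 min
Thu: 6:46 AM–12:31 PM = 5 h 45 min; less 60 min break → 4 h 45 min
Total: 8 h 20 min + 6 h 12 min + 4 h 40 min + 4 h 45 min = 23 h 57 min.

23.95 hours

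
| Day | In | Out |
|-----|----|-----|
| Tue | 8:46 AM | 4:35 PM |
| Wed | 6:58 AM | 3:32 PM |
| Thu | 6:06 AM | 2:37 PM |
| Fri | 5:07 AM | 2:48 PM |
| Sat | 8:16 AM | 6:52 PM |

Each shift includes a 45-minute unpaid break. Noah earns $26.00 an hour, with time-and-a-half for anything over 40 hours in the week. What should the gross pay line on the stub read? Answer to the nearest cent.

$1095.90

Tue: 8:46 AM–4:35 PM = 7 h 49 min; less 45 min break → 7 h 4 min
Wed: 6:58 AM–3:32 PM = 8 h 34 min; less 45 min break → 7 h 49 min
Thu: 6:06 AM–2:37 PM = 8 h 31 min; less 45 min break → 7 h 46 min
Fri: 5:07 AM–2:48 PM = 9 h 41 min; less 45 min break → 8 h 56 min
Sat: 8:16 AM–6:52 PM = 10 h 36 min; less 45 min break → 9 h 51 min
Total worked: 41 h 26 min = 2486 min.
Regular 40 h 0 min = 2400 min at $26.00/h; overtime 1 h 26 min = 86 min at $39.00/h.
Pay = (2400 × $26.00 + 86 × $39.00) ÷ 60 = $1095.90.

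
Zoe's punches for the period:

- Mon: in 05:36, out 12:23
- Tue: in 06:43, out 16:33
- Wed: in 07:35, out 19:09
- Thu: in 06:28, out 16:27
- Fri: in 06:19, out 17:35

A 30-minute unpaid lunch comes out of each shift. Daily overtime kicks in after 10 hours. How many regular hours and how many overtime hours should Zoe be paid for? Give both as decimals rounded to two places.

Mon: 05:36–12:23 = 6 h 47 min; less 30 min break → 6 h 17 min
Tue: 06:43–16:33 = 9 h 50 min; less 30 min break → 9 h 20 min
Wed: 07:35–19:09 = 11 h 34 min; less 30 min break → 11 h 4 min
Thu: 06:28–16:27 = 9 h 59 min; less 30 min break → 9 h 29 min
Fri: 06:19–17:35 = 11 h 16 min; less 30 min break → 10 h 46 min
Mon reg 6 h 17 min / OT 0 h 0 min; Tue reg 9 h 20 min / OT 0 h 0 min; Wed reg 10 h 0 min / OT 1 h 4 min; Thu reg 9 h 29 min / OT 0 h 0 min; Fri reg 10 h 0 min / OT 0 h 46 min.
Totals: regular 45 h 6 min, overtime 1 h 50 min.

Regular 45.10 hours, overtime 1.83 hours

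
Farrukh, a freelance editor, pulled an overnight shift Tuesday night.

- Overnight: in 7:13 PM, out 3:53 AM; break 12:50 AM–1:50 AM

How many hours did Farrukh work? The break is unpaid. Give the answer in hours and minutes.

7 h 40 min

Overnight: 7:13 PM → midnight = 4 h 47 min; midnight → 3:53 AM = 3 h 53 min; span 8 h 40 min; less 60 min break → 7 h 40 min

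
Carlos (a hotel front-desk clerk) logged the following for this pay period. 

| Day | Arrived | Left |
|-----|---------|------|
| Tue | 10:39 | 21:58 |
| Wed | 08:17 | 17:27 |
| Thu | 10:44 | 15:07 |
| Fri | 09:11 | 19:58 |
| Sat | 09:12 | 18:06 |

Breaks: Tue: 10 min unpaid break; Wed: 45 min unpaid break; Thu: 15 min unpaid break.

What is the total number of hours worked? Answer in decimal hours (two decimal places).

43.38 hours

Tue: 10:39–21:58 = 11 h 19 min; less 10 min break → 11 h 9 min
Wed: 08:17–17:27 = 9 h 10 min; less 45 min break → 8 h 25 min
Thu: 10:44–15:07 = 4 h 23 min; less 15 min break → 4 h 8 min
Fri: 09:11–19:58 = 10 h 47 min
Sat: 09:12–18:06 = 8 h 54 min
Total: 11 h 9 min + 8 h 25 min + 4 h 8 min + 10 h 47 min + 8 h 54 min = 43 h 23 min.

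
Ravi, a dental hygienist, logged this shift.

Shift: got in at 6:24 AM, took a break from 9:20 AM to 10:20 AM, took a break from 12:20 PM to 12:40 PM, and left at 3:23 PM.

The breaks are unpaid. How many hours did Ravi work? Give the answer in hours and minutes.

7 h 39 min

Shift: 6:24 AM–3:23 PM = 8 h 59 min; less 80 min break → 7 h 39 min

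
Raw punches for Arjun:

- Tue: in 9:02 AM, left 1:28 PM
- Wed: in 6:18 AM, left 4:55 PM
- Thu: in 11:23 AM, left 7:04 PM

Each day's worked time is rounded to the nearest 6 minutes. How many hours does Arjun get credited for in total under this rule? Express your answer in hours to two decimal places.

Tue: 9:02 AM–1:28 PM = 4 h 26 min → rounds to 4 h 24 min
Wed: 6:18 AM–4:55 PM = 10 h 37 min → rounds to 10 h 36 min
Thu: 11:23 AM–7:04 PM = 7 h 41 min → rounds to 7 h 42 min
Total credited: 22 h 42 min.

22.70 hours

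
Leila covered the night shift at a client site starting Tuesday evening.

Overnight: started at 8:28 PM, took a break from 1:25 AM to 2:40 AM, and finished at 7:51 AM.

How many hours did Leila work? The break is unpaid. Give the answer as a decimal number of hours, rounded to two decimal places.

Overnight: 8:28 PM → midnight = 3 h 32 min; midnight → 7:51 AM = 7 h 51 min; span 11 h 23 min; less 75 min break → 10 h 8 min

10.13 hours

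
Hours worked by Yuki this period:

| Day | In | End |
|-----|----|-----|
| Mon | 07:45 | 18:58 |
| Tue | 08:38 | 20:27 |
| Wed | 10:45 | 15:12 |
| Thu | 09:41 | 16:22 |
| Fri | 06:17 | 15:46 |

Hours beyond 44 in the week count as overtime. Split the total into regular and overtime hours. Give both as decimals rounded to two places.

Regular 43.65 hours, overtime 0.00 hours

Mon: 07:45–18:58 = 11 h 13 min
Tue: 08:38–20:27 = 11 h 49 min
Wed: 10:45–15:12 = 4 h 27 min
Thu: 09:41–16:22 = 6 h 41 min
Fri: 06:17–15:46 = 9 h 29 min
Total worked: 43 h 39 min = 43.65 h.
Threshold 44 h → overtime 0 h 0 min, regular 43 h 39 min.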